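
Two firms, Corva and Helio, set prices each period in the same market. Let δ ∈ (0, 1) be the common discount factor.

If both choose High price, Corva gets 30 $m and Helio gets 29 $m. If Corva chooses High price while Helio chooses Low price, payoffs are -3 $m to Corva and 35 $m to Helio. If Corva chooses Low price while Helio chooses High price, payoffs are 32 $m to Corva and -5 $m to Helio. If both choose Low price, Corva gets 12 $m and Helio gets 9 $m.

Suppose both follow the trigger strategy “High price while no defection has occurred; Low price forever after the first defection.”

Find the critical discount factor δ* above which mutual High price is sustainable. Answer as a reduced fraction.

3/13

Corva: cooperation gives 30 each period; deviation gives 32 once then 12 forever.
  30/(1−δ) ≥ 32 + 12δ/(1−δ) ⇒ δ ≥ 2/20 = 1/10.
Helio: cooperation gives 29 each period; deviation gives 35 once then 9 forever.
  δ ≥ 6/26 = 3/13.
Both must hold, so the binding constraint is Helio's: δ ≥ 3/13.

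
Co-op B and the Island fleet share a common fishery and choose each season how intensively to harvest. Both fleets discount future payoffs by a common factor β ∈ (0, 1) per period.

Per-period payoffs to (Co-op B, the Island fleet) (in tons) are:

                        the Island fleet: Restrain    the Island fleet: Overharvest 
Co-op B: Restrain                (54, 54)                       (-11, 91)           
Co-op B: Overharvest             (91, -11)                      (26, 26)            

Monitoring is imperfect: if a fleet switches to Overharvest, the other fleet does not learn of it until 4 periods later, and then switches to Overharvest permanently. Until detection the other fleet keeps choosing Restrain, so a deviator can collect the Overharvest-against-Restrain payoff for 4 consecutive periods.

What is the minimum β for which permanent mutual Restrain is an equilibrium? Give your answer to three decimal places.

A deviator earns 91 for 4 periods, then 26 forever; cooperating earns 54 forever. Multiplying the IC by (1−β):
54 ≥ 91(1−β^4) + 26β^4, so 65·β^4 ≥ 37 and β^4 ≥ 37/65.
β ≥ (37/65)^(1/4) ≈ 0.869.

0.869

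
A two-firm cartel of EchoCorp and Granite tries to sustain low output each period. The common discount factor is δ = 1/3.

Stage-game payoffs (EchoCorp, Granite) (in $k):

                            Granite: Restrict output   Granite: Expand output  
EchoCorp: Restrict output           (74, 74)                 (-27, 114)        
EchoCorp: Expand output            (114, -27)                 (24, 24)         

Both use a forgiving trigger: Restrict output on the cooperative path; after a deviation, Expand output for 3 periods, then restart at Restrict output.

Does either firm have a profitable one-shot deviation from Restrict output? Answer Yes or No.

Yes

IC: δ+…+δ^3 ≥ (114−74)/(74−24) = 4/5.
At δ = 1/3: partial sum = 0.4815 < 0.8000. Cooperation not sustainable.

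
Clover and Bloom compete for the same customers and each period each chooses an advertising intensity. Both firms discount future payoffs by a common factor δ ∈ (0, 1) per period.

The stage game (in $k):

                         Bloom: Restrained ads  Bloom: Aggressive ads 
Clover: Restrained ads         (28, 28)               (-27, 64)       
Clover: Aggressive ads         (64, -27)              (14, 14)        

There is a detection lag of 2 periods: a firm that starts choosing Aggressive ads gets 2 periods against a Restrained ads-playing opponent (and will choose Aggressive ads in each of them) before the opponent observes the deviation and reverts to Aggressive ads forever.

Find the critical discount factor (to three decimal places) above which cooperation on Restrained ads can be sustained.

0.849

Deviating for the 2 undetected periods gains 64−28 = 36 per period over cooperation, then loses 28−14 = 14 per period forever once punishment starts.
Gain: 36(1 + δ + … + δ^1); loss: 14·δ^2/(1−δ).
No profitable deviation ⇔ 36(1−δ^2) ≤ 14·δ^2, i.e. δ^2 ≥ 36/(36+14) = 18/25.
Hence δ ≥ (18/25)^(1/2) ≈ 0.849.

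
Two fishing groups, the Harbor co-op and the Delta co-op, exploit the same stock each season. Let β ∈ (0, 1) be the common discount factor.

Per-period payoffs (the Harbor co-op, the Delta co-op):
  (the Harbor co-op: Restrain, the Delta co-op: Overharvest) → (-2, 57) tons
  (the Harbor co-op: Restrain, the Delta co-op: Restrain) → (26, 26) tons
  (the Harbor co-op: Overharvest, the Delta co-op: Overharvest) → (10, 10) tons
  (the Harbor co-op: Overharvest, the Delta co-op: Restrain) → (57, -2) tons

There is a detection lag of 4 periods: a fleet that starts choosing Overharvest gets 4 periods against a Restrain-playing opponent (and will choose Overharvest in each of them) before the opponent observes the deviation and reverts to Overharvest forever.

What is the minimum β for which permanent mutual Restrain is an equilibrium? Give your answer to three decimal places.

0.901

The best deviation is to choose Overharvest for all 4 undetected periods, earning 57 each, then 10 forever once detected.
Deviation value: 57(1−β^4)/(1−β) + 10β^4/(1−β); cooperation value: 26/(1−β).
IC: 26 ≥ 57(1−β^4) + 10β^4 = 57 − 47β^4.
So β^4 ≥ 31/47, giving β ≥ (31/47)^(1/4) ≈ 0.901.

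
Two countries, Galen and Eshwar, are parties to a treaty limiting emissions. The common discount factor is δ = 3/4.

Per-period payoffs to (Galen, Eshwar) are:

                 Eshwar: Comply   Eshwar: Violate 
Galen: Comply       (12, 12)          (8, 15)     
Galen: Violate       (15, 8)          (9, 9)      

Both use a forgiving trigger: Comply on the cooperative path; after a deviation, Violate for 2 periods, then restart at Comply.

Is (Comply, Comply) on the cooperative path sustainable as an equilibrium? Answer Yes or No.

Yes

A one-shot deviation gives 15 now, then 9 for 2 periods, then back to 12.
Gain from deviating: (15−12) today; loss: (12−9) in each of the next 2 periods.
No-deviation condition: (12−9)(δ+…+δ^2) ≥ 15−12, i.e. δ+…+δ^2 ≥ 1.
At δ = 3/4: δ+…+δ^2 = 1.3125 ≥ 1.0000.
So cooperation is sustainable.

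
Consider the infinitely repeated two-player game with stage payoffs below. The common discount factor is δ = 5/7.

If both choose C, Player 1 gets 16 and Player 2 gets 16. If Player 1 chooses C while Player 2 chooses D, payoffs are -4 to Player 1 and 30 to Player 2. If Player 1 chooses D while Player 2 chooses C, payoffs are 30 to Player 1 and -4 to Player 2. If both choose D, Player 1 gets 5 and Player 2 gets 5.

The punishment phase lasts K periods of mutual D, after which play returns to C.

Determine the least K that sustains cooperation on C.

Need Σ_{k=1}^{K} δ^k ≥ (30−16)/(16−5) = 1.2727 at δ = 5/7.
At K = 2 the sum is 1.2245 < 1.2727; at K = 3 it is 1.5889 ≥ 1.2727.
So the minimum punishment length is K = 3.

3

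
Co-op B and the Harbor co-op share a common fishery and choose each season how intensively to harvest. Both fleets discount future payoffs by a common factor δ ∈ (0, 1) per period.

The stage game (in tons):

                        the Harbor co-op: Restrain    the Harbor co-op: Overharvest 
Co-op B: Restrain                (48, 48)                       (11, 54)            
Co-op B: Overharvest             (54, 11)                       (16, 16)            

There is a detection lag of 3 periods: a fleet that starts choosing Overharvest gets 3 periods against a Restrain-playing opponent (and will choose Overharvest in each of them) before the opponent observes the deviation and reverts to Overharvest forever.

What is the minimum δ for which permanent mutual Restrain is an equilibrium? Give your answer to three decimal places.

0.540

A deviator earns 54 for 3 periods, then 16 forever; cooperating earns 48 forever. Multiplying the IC by (1−δ):
48 ≥ 54(1−δ^3) + 16δ^3, so 38·δ^3 ≥ 6 and δ^3 ≥ 3/19.
δ ≥ (3/19)^(1/3) ≈ 0.540.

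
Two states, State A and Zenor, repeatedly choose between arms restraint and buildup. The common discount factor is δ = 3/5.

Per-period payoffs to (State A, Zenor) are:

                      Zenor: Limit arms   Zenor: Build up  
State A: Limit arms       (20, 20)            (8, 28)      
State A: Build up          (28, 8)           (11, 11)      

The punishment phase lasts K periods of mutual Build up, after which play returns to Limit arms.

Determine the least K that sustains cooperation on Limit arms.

IC: δ(1−δ^K)/(1−δ) ≥ (28−20)/(20−11) = 8/9.
With δ = 3/5: need 1 − δ^K ≥ 8/9·(1−3/5)/(3/5), i.e. δ^K ≤ 0.4074.
Since (3/5)^1 = 0.6000 and (3/5)^2 = 0.3600, the smallest such K is 2.

2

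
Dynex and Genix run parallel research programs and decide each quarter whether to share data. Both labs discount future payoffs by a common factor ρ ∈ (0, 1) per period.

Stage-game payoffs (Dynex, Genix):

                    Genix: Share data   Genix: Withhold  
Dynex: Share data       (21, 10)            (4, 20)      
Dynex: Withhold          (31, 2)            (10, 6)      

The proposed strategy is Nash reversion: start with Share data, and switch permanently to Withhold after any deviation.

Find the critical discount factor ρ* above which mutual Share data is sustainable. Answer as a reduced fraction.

5/7

Dynex's threshold: (31−21)/(31−10) = 10/21.
Genix's threshold: (20−10)/(20−6) = 5/7.
10/21 < 5/7, so Genix binds and ρ* = 5/7.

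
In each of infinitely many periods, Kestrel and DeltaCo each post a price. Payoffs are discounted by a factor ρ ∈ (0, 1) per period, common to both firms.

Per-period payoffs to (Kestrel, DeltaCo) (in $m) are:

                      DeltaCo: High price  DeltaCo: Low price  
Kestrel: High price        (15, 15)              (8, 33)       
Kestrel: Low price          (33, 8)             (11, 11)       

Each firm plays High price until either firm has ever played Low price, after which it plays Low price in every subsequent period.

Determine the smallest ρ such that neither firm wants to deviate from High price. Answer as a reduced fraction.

9/11

15/(1−ρ) ≥ 33 + 11ρ/(1−ρ)
15 ≥ 33 − 22ρ
ρ ≥ 18/22 = 9/11.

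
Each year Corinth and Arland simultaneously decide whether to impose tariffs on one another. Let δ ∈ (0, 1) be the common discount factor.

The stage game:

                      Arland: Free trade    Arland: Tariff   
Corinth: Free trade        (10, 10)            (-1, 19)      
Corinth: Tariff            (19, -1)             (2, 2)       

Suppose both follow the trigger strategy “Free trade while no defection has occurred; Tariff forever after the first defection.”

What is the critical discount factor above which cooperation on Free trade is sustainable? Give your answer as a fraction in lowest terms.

9/17

Cooperation forever yields 10 each period: 10/(1−δ).
Deviating yields 19 once, then 2 forever: 19 + 2δ/(1−δ).
No profitable deviation requires 10/(1−δ) ≥ 19 + 2δ/(1−δ).
Multiplying by (1−δ): 10 ≥ 19(1−δ) + 2δ = 19 − 17δ.
So 17δ ≥ 9, i.e. δ ≥ 9/17.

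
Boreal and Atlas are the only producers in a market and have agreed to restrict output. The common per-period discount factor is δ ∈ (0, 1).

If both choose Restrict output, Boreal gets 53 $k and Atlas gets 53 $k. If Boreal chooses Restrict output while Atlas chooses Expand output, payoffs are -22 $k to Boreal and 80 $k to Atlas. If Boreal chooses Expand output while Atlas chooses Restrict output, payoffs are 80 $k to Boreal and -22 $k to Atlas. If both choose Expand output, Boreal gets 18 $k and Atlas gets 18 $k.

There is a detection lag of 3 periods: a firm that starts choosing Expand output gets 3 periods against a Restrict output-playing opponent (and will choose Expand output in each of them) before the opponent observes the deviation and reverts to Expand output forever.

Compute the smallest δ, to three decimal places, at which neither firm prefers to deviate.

A deviator earns 80 for 3 periods, then 18 forever; cooperating earns 53 forever. Multiplying the IC by (1−δ):
53 ≥ 80(1−δ^3) + 18δ^3, so 62·δ^3 ≥ 27 and δ^3 ≥ 27/62.
δ ≥ (27/62)^(1/3) ≈ 0.758.

0.758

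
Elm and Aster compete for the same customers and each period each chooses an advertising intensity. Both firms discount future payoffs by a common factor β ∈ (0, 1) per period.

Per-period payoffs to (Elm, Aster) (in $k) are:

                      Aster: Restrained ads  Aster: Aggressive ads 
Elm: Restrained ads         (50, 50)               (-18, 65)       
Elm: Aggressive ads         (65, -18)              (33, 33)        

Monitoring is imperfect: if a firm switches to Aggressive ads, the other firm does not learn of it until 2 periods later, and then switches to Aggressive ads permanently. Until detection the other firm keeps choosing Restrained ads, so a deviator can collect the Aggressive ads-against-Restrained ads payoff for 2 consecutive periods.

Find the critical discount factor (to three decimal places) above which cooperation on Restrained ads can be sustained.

0.685

The best deviation is to choose Aggressive ads for all 2 undetected periods, earning 65 each, then 33 forever once detected.
Deviation value: 65(1−β^2)/(1−β) + 33β^2/(1−β); cooperation value: 50/(1−β).
IC: 50 ≥ 65(1−β^2) + 33β^2 = 65 − 32β^2.
So β^2 ≥ 15/32, giving β ≥ (15/32)^(1/2) ≈ 0.685.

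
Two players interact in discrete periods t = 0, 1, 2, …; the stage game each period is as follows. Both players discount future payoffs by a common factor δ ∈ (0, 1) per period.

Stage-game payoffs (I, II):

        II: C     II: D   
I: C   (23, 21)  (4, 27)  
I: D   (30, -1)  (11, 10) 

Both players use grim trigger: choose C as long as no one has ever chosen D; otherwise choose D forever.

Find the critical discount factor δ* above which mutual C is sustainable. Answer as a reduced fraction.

7/19

For I: deviation gain 30−23 = 7, per-period punishment loss 23−11 = 12. IC gives δ ≥ 7/19.
For II: gain 6, loss 11 per period, so δ ≥ 6/17.
The tighter constraint is I's, so cooperation needs δ ≥ 7/19.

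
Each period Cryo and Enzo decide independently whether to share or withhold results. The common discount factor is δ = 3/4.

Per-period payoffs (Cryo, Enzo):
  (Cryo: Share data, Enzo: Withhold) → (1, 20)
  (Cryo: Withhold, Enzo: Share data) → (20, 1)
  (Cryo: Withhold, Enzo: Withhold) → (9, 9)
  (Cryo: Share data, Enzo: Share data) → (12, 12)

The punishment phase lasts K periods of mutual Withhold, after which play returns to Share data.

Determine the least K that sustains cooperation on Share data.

8

IC: δ(1−δ^K)/(1−δ) ≥ (20−12)/(12−9) = 8/3.
With δ = 3/4: need 1 − δ^K ≥ 8/3·(1−3/4)/(3/4), i.e. δ^K ≤ 0.1111.
Since (3/4)^7 = 0.1335 and (3/4)^8 = 0.1001, the smallest such K is 8.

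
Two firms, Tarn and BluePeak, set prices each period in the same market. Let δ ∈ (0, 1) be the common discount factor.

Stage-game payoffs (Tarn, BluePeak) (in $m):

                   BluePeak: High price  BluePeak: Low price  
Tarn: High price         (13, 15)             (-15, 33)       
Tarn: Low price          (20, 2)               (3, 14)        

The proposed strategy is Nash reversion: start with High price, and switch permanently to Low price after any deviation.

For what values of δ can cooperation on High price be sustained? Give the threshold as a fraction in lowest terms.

Tarn: cooperation gives 13 each period; deviation gives 20 once then 3 forever.
  13/(1−δ) ≥ 20 + 3δ/(1−δ) ⇒ δ ≥ 7/17.
BluePeak: cooperation gives 15 each period; deviation gives 33 once then 14 forever.
  δ ≥ 18/19.
Both must hold, so the binding constraint is BluePeak's: δ ≥ 18/19.

18/19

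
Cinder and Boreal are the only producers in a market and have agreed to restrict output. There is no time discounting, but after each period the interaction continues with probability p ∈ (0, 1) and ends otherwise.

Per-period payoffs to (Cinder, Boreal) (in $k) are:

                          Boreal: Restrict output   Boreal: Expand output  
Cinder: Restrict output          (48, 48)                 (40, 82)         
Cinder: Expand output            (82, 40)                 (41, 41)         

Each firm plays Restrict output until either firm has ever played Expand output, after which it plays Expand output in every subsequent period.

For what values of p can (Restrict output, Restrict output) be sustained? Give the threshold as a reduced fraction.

34/41

With no time discounting, the continuation probability p plays the role of the discount factor.
Grim-trigger IC: 48/(1−p) ≥ 82 + 41p/(1−p) ⇒ p ≥ (82−48)/(82−41) = 34/41.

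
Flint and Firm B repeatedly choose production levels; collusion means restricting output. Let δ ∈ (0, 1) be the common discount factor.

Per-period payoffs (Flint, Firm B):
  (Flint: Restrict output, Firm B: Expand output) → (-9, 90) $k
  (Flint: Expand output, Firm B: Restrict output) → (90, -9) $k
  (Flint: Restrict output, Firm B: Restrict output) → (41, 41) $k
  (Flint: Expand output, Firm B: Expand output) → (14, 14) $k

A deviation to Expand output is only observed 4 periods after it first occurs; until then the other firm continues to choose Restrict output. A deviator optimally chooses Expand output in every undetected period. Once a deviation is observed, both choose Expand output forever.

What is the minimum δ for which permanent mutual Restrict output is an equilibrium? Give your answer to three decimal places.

0.896

Deviating for the 4 undetected periods gains 90−41 = 49 per period over cooperation, then loses 41−14 = 27 per period forever once punishment starts.
Gain: 49(1 + δ + … + δ^3); loss: 27·δ^4/(1−δ).
No profitable deviation ⇔ 49(1−δ^4) ≤ 27·δ^4, i.e. δ^4 ≥ 49/(49+27) = 49/76.
Hence δ ≥ (49/76)^(1/4) ≈ 0.896.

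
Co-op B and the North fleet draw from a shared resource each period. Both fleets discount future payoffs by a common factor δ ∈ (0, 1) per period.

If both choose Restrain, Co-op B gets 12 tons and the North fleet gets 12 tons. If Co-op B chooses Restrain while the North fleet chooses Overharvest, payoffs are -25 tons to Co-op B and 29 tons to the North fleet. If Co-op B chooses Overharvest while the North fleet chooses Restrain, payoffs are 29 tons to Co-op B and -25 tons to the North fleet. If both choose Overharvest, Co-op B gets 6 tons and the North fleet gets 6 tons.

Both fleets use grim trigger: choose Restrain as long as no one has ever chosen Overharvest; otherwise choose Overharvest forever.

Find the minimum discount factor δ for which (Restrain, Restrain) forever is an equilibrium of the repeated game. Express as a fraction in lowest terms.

17/23

Cooperation forever yields 12 each period: 12/(1−δ).
Deviating yields 29 once, then 6 forever: 29 + 6δ/(1−δ).
No profitable deviation requires 12/(1−δ) ≥ 29 + 6δ/(1−δ).
Multiplying by (1−δ): 12 ≥ 29(1−δ) + 6δ = 29 − 23δ.
So 23δ ≥ 17, i.e. δ ≥ 17/23.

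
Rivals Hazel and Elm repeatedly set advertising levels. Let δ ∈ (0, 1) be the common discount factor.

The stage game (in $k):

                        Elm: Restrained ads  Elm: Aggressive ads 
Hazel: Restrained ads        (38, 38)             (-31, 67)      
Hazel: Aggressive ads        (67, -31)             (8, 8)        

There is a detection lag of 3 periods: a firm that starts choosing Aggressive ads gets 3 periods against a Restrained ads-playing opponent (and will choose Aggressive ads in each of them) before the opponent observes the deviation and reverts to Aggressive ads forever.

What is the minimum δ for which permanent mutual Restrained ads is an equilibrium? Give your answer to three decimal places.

The best deviation is to choose Aggressive ads for all 3 undetected periods, earning 67 each, then 8 forever once detected.
Deviation value: 67(1−δ^3)/(1−δ) + 8δ^3/(1−δ); cooperation value: 38/(1−δ).
IC: 38 ≥ 67(1−δ^3) + 8δ^3 = 67 − 59δ^3.
So δ^3 ≥ 29/59, giving δ ≥ (29/59)^(1/3) ≈ 0.789.

0.789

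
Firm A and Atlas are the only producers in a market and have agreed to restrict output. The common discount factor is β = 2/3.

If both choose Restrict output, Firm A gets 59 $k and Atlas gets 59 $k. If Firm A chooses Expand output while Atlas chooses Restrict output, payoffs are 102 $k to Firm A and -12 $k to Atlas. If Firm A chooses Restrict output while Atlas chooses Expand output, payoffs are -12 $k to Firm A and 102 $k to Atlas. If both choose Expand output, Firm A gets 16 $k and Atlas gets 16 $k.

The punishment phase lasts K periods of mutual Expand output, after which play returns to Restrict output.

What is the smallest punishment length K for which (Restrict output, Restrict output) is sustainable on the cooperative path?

2

IC: β(1−β^K)/(1−β) ≥ (102−59)/(59−16) = 1.
With β = 2/3: need 1 − β^K ≥ 1·(1−2/3)/(2/3), i.e. β^K ≤ 0.5000.
Since (2/3)^1 = 0.6667 and (2/3)^2 = 0.4444, the smallest such K is 2.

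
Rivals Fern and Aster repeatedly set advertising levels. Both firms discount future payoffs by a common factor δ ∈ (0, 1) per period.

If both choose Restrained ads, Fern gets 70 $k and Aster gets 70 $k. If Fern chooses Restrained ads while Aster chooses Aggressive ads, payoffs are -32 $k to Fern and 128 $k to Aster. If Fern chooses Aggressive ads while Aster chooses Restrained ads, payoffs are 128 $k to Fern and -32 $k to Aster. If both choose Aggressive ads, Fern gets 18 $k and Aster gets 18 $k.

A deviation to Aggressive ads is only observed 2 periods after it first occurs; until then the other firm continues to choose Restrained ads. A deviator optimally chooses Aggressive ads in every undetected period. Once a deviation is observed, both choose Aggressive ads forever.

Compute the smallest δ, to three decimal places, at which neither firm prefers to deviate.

0.726

A deviator earns 128 for 2 periods, then 18 forever; cooperating earns 70 forever. Multiplying the IC by (1−δ):
70 ≥ 128(1−δ^2) + 18δ^2, so 110·δ^2 ≥ 58 and δ^2 ≥ 29/55.
δ ≥ (29/55)^(1/2) ≈ 0.726.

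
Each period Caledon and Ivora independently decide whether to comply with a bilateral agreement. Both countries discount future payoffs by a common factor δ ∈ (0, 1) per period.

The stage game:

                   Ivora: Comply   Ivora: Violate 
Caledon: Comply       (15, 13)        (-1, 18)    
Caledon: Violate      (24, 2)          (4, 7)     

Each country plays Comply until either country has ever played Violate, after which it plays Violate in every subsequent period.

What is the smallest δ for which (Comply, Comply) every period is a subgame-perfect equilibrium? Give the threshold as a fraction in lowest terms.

5/11

Caledon's threshold: (24−15)/(24−4) = 9/20.
Ivora's threshold: (18−13)/(18−7) = 5/11.
9/20 < 5/11, so Ivora binds and δ* = 5/11.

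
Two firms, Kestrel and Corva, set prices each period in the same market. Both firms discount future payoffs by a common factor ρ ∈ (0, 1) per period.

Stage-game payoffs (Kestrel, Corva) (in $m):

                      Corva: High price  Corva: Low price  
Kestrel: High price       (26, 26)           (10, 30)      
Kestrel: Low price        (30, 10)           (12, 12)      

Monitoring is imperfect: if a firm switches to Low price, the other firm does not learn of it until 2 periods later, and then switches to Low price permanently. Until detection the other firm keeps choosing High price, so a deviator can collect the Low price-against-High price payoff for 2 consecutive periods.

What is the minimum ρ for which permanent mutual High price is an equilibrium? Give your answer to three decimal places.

A deviator earns 30 for 2 periods, then 12 forever; cooperating earns 26 forever. Multiplying the IC by (1−ρ):
26 ≥ 30(1−ρ^2) + 12ρ^2, so 18·ρ^2 ≥ 4 and ρ^2 ≥ 2/9.
ρ ≥ (2/9)^(1/2) ≈ 0.471.

0.471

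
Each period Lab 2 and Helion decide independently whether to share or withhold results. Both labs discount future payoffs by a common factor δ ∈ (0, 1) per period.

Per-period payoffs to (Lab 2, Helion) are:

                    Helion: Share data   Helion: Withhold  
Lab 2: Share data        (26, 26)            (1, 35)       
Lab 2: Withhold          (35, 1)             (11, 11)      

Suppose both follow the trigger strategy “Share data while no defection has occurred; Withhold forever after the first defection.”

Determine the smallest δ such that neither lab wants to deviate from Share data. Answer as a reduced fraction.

3/8

One-period gain from deviating is 35 − 26 = 9. The loss is 26 − 11 = 15 in every subsequent period, with present value 15·δ/(1−δ).
Deviation is unprofitable when 15·δ/(1−δ) ≥ 9, i.e. δ/(1−δ) ≥ 3/5.
Equivalently δ ≥ 9/(9+15) = 3/8.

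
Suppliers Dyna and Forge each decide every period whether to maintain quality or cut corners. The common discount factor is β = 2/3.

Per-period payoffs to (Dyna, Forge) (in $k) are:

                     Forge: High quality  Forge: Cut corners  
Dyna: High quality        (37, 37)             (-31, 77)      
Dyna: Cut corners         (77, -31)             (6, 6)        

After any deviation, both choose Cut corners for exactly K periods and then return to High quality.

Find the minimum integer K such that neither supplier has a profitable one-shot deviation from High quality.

Need Σ_{k=1}^{K} β^k ≥ (77−37)/(37−6) = 1.2903 at β = 2/3.
At K = 2 the sum is 1.1111 < 1.2903; at K = 3 it is 1.4074 ≥ 1.2903.
So the minimum punishment length is K = 3.

3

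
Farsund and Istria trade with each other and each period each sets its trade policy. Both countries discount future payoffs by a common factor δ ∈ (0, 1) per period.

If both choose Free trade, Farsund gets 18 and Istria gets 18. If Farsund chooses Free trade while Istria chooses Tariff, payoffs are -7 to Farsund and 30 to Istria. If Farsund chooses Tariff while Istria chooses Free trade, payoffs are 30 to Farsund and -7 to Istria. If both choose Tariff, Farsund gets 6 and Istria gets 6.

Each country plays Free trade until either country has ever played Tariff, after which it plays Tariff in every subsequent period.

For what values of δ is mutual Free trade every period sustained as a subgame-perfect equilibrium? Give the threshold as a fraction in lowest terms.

1/2

Cooperation forever yields 18 each period: 18/(1−δ).
Deviating yields 30 once, then 6 forever: 30 + 6δ/(1−δ).
No profitable deviation requires 18/(1−δ) ≥ 30 + 6δ/(1−δ).
Multiplying by (1−δ): 18 ≥ 30(1−δ) + 6δ = 30 − 24δ.
So 24δ ≥ 12, i.e. δ ≥ 12/24 = 1/2.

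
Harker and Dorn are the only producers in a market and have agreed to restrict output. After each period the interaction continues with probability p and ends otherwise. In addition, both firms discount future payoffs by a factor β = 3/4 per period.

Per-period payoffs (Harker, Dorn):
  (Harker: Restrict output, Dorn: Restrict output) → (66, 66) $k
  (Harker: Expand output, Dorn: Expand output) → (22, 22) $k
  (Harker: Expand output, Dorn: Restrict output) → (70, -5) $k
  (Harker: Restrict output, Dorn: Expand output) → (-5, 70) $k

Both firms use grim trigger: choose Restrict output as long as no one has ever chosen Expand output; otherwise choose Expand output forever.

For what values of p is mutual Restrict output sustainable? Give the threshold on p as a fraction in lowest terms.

1/9

Expected continuation weight on next period's payoff is β·p = 3/4·p, which plays the role of the discount factor.
Cooperation requires 3/4·p ≥ (70−66)/(70−22) = 1/12, hence p ≥ 1/9.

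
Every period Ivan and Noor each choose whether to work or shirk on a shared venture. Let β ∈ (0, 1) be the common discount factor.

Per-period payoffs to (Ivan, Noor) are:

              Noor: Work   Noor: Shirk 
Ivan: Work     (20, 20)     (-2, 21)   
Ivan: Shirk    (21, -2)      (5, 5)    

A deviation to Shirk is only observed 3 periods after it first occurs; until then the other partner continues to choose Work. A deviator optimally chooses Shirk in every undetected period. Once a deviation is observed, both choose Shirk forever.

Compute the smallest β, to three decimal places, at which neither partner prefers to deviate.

A deviator earns 21 for 3 periods, then 5 forever; cooperating earns 20 forever. Multiplying the IC by (1−β):
20 ≥ 21(1−β^3) + 5β^3, so 16·β^3 ≥ 1 and β^3 ≥ 1/16.
β ≥ (1/16)^(1/3) ≈ 0.397.

0.397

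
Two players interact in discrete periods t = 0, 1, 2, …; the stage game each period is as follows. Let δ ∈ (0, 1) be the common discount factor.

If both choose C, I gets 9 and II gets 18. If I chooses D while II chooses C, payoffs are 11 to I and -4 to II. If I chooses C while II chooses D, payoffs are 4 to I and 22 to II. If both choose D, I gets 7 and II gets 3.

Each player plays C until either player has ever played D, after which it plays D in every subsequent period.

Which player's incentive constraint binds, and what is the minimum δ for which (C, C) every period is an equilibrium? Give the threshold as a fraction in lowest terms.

I: cooperation gives 9 each period; deviation gives 11 once then 7 forever.
  9/(1−δ) ≥ 11 + 7δ/(1−δ) ⇒ δ ≥ 2/4 = 1/2.
II: cooperation gives 18 each period; deviation gives 22 once then 3 forever.
  δ ≥ 4/19.
Both must hold, so the binding constraint is I's: δ ≥ 1/2.

I; δ ≥ 1/2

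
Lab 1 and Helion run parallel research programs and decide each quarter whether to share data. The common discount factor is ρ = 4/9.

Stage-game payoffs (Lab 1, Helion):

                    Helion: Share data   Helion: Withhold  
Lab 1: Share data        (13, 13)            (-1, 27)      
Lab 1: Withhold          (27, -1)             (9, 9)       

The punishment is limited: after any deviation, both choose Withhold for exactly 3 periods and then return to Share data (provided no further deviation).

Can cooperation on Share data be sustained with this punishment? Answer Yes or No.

No

A one-shot deviation gives 27 now, then 9 for 3 periods, then back to 13.
Gain from deviating: (27−13) today; loss: (13−9) in each of the next 3 periods.
No-deviation condition: (13−9)(ρ+…+ρ^3) ≥ 27−13, i.e. ρ+…+ρ^3 ≥ 7/2.
At ρ = 4/9: ρ+…+ρ^3 = 0.7298 < 3.5000.
So cooperation is not sustainable.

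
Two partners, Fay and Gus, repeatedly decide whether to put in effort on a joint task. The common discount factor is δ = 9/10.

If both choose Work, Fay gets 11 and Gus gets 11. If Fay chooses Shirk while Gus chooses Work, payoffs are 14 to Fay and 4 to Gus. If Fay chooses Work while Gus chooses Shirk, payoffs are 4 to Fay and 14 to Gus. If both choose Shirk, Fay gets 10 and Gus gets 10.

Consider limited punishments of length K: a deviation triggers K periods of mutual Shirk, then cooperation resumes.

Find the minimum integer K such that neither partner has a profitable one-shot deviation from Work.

Need Σ_{k=1}^{K} δ^k ≥ (14−11)/(11−10) = 3.0000 at δ = 9/10.
At K = 3 the sum is 2.4390 < 3.0000; at K = 4 it is 3.0951 ≥ 3.0000.
So the minimum punishment length is K = 4.

4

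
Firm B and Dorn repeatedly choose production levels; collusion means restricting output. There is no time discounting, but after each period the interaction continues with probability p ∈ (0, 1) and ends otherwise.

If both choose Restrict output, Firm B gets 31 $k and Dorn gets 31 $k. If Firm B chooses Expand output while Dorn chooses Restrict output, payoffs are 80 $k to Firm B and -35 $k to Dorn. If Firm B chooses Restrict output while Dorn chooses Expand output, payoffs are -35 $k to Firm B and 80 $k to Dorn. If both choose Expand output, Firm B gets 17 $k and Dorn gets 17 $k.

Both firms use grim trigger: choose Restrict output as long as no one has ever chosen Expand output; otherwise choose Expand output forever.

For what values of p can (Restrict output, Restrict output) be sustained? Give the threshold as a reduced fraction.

With no time discounting, the continuation probability p plays the role of the discount factor.
Grim-trigger IC: 31/(1−p) ≥ 80 + 17p/(1−p) ⇒ p ≥ (80−31)/(80−17) = 7/9.

7/9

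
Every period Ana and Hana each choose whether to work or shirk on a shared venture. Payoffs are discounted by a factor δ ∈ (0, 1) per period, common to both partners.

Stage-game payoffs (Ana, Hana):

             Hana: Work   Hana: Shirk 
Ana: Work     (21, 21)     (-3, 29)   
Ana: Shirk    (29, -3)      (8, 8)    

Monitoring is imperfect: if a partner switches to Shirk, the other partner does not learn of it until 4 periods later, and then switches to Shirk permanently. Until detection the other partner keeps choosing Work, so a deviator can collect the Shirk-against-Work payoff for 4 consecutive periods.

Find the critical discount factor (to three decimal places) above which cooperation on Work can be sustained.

0.786

A deviator earns 29 for 4 periods, then 8 forever; cooperating earns 21 forever. Multiplying the IC by (1−δ):
21 ≥ 29(1−δ^4) + 8δ^4, so 21·δ^4 ≥ 8 and δ^4 ≥ 8/21.
δ ≥ (8/21)^(1/4) ≈ 0.786.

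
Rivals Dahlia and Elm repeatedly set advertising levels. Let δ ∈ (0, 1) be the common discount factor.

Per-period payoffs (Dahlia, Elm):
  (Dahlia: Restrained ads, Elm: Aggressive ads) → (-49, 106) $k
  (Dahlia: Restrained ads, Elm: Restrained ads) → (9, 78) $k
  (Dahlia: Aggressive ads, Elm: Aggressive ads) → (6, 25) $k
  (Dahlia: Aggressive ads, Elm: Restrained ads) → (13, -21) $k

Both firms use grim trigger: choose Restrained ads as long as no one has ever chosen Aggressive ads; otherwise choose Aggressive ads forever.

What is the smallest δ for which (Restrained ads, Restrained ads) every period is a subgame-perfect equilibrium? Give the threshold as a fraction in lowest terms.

4/7

Dahlia's threshold: (13−9)/(13−6) = 4/7.
Elm's threshold: (106−78)/(106−25) = 28/81.
4/7 > 28/81, so Dahlia binds and δ* = 4/7.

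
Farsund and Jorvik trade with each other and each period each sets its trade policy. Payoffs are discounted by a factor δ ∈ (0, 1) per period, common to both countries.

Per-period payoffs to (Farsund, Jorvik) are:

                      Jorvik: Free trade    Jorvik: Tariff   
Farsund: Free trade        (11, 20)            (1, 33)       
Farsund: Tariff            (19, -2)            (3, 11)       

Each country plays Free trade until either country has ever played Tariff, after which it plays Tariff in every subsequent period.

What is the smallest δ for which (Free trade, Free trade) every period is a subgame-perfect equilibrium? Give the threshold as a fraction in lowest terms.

Farsund: cooperation gives 11 each period; deviation gives 19 once then 3 forever.
  11/(1−δ) ≥ 19 + 3δ/(1−δ) ⇒ δ ≥ 8/16 = 1/2.
Jorvik: cooperation gives 20 each period; deviation gives 33 once then 11 forever.
  δ ≥ 13/22.
Both must hold, so the binding constraint is Jorvik's: δ ≥ 13/22.

13/22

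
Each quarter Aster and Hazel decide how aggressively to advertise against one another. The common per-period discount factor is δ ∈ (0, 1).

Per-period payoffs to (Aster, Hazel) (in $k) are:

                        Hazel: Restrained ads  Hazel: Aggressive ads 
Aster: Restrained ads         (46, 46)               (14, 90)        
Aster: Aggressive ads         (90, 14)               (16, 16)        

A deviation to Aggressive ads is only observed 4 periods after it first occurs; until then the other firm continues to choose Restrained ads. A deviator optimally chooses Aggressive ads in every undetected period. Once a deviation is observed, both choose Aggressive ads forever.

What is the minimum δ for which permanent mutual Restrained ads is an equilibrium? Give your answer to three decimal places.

The best deviation is to choose Aggressive ads for all 4 undetected periods, earning 90 each, then 16 forever once detected.
Deviation value: 90(1−δ^4)/(1−δ) + 16δ^4/(1−δ); cooperation value: 46/(1−δ).
IC: 46 ≥ 90(1−δ^4) + 16δ^4 = 90 − 74δ^4.
So δ^4 ≥ 44/74 = 22/37, giving δ ≥ (22/37)^(1/4) ≈ 0.878.

0.878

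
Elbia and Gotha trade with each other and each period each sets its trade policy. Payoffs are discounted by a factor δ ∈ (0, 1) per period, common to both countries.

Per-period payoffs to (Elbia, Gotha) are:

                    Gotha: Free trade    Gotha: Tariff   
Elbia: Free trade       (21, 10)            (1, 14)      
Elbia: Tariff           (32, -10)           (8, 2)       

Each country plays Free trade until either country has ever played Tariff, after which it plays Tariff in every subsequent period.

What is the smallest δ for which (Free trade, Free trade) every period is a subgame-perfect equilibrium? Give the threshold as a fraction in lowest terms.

11/24

Elbia's threshold: (32−21)/(32−8) = 11/24.
Gotha's threshold: (14−10)/(14−2) = 1/3.
11/24 > 1/3, so Elbia binds and δ* = 11/24.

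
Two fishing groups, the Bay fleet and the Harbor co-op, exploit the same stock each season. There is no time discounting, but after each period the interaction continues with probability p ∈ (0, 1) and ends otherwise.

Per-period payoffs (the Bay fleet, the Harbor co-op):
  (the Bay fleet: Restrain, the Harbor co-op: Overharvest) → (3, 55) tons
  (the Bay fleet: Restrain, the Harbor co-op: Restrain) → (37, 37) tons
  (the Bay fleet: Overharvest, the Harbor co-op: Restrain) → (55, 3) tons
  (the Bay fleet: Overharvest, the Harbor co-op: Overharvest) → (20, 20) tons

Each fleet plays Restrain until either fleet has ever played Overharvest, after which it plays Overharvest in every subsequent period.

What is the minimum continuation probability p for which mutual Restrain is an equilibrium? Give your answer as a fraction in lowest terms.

Expected cooperation value is 37 + p·37 + p²·37 + … = 37/(1−p); deviation gives 55 + p·20/(1−p).
37 ≥ 55(1−p) + 20p ⇒ 35p ≥ 18 ⇒ p ≥ 18/35.

18/35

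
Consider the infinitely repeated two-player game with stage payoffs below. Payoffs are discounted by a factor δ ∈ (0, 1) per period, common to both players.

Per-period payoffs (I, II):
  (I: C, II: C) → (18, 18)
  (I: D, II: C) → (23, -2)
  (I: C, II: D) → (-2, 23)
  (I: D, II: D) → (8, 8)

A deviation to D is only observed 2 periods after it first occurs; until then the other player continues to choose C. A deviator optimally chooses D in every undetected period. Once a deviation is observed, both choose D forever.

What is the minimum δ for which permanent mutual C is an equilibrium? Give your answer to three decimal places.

0.577

A deviator earns 23 for 2 periods, then 8 forever; cooperating earns 18 forever. Multiplying the IC by (1−δ):
18 ≥ 23(1−δ^2) + 8δ^2, so 15·δ^2 ≥ 5 and δ^2 ≥ 1/3.
δ ≥ (1/3)^(1/2) ≈ 0.577.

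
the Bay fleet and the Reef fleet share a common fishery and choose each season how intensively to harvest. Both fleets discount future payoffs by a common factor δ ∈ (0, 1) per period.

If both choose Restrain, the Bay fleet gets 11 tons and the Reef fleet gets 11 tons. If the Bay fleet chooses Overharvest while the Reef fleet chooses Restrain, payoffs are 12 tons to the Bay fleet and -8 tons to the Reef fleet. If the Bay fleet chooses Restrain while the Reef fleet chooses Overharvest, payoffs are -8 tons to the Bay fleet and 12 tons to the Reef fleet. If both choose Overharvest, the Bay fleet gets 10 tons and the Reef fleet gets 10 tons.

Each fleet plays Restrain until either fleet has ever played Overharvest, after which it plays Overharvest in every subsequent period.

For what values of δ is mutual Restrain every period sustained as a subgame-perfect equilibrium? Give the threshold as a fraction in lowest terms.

Under grim trigger the critical discount factor is (T−C)/(T−P) with T = 12, C = 11, P = 10.
δ* = (12−11)/(12−10) = 1/2.

1/2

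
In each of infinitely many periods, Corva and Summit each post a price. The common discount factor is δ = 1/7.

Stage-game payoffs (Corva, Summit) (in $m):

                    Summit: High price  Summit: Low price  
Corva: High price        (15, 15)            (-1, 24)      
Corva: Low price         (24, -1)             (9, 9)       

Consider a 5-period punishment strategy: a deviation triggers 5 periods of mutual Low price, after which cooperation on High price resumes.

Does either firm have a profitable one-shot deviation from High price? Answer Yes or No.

Comparing payoff streams over the 6 periods until play realigns: cooperate → 15(1+δ+…+δ^5); deviate → 24 + 9(δ+…+δ^5).
Cooperation is sustained iff (15−9)(δ+…+δ^5) ≥ 24−15.
δ+…+δ^5 = 1/7·(1−(1/7)^5)/(1−1/7) = 0.1667, and (24−15)/(15−9) = 1.5000.
0.1667 < 1.5000, so cooperation is not sustainable.

Yes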